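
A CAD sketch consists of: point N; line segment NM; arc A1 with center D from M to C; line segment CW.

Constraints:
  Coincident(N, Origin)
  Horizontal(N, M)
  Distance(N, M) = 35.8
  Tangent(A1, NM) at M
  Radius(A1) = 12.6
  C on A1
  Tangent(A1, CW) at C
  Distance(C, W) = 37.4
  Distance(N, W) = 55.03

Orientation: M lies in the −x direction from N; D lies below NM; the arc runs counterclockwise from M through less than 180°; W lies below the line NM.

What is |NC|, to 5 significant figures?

50.086

N is at the origin; N and M share the same y with |NM| = 35.8 and M on the −x side, so M = (-35.800, 0.0000). Tangency of A1 to NM means the radius DM is perpendicular to NM, so D = M + (0, -12.6) = (-35.800, -12.600). Since DC ⟂ CW (tangency), |DW| = √(12.6² + 37.4²) = 39.465 regardless of where C sits on A1. So W lies on both circle(N, 55.03) and circle(D, 39.465); the below-NM intersection is W = (-23.076, -49.958). C is the foot of the tangent from W: C = (-45.806, -20.258).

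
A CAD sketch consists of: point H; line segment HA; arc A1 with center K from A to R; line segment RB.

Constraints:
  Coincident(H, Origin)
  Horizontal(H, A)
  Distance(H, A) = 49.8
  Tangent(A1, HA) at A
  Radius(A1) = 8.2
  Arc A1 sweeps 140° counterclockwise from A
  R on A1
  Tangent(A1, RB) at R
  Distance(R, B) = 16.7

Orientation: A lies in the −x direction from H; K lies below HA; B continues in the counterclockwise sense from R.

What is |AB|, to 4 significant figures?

26.31

H is at the origin; H and A share the same y with |HA| = 49.8 and A on the −x side, so A = (-49.80, 0.000). The tangent condition forces KA to be normal to HA, so K = A + (0, -8.2) = (-49.80, -8.200). On A1, A sits at bearing 90° from K; a 140° counterclockwise sweep puts R at bearing 230°, so R = K + 8.2·(cos 230°, sin 230°) = (-55.07, -14.48). A1 meets RB tangentially, so KR is at right angles to RB, so RB runs along (−sin 230°, cos 230°); with |RB| = 16.7, B = (-42.28, -25.22). Then |AB| = |B − A| = 26.31.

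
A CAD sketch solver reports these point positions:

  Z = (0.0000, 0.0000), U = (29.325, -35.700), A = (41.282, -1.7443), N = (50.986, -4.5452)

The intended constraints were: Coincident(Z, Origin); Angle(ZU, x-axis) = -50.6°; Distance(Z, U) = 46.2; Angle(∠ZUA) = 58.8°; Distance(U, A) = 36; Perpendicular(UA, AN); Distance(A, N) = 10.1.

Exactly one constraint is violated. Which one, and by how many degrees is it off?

Perpendicular(UA, AN) — off by 3.30°.

Z = (0.00, 0.00) ✓; ZU at -50.60° ✓; |ZU| = 46.20 ✓; ∠ZUA = 58.80° ✓; |UA| = 36.00 ✓; ∠(UA, AN) = 86.70° ✗; |AN| = 10.10 ✓.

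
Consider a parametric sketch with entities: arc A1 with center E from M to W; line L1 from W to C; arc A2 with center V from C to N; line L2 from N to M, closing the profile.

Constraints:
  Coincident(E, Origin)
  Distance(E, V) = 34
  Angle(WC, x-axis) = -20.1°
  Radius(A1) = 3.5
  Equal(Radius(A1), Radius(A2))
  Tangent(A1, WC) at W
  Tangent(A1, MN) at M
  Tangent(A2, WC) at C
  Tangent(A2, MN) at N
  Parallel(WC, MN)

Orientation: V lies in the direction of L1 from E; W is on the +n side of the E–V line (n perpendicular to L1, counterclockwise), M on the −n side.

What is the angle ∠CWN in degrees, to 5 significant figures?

11.634°

The slot axis is L1's direction at -20.1°, so u = (cos -20.1°, sin -20.1°) = (0.93909, -0.34366) and n = (−sin -20.1°, cos -20.1°) = (0.34366, 0.93909). E is at the origin and V lies 34.0 along u from E, so V = 34.0·u = (31.929, -11.684). Tangency of A1 to both parallel lines with radius 3.5 puts W and M at E ± 3.5·n: W = (1.2028, 3.2868), M = (-1.2028, -3.2868). Equal radii place C and N the same way about V: C = V + 3.5·n = (33.132, -8.3976), N = V − 3.5·n = (30.726, -14.971). Then cos ∠CWN = WC·WN / (|WC||WN|), giving 11.634°.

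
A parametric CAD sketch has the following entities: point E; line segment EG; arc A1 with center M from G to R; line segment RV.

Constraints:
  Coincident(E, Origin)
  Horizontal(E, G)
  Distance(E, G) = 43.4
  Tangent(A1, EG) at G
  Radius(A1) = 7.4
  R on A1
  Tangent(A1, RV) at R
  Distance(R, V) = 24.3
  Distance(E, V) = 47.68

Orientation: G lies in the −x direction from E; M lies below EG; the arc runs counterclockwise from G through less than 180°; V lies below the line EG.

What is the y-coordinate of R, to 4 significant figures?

-11.60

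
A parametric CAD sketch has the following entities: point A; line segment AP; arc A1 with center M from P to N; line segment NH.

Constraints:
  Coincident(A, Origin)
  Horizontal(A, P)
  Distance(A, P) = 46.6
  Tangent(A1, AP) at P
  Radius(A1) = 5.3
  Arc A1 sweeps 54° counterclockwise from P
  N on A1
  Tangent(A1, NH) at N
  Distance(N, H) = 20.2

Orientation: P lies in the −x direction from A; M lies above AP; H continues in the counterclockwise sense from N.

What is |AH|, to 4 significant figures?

35.63

On A1, P sits at bearing -90° from M; a 54° counterclockwise sweep puts N at bearing -36°, so N = M + 5.3·(cos -36°, sin -36°) = (-42.31, 2.185). A1 meets NH tangentially, so MN is at right angles to NH, so NH runs along (−sin -36°, cos -36°); with |NH| = 20.2, H = (-30.44, 18.53). Then |AH| = |H − A| = 35.63.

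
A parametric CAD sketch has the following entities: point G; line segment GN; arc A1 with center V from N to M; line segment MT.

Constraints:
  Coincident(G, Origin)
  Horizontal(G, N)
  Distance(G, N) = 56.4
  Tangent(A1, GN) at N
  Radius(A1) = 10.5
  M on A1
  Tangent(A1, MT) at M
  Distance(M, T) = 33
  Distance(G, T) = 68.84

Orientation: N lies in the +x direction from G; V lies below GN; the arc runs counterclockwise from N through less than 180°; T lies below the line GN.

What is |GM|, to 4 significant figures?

47.73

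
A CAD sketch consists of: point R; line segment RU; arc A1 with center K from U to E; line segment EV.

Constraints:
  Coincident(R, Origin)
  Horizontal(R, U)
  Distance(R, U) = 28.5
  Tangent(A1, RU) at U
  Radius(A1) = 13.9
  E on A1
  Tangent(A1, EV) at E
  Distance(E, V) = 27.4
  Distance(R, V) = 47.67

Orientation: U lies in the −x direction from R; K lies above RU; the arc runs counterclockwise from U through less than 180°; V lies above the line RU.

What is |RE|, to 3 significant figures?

22.1

Checks: |KE| = 13.90 ✓; ∠(KE, EV) = 90.00° ✓; |EV| = 27.40 ✓; |RV| = 47.67 ✓.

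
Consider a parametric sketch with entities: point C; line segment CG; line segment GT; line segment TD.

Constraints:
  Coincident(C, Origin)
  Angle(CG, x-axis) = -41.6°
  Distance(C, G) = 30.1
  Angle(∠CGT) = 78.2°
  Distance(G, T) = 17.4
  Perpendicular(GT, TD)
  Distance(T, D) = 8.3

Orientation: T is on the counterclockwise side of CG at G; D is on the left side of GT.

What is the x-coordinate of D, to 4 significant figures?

23.95

C is at the origin; CG runs at -41.6° with length 30.1, so G = 30.1·(cos -41.6°, sin -41.6°) = (22.51, -19.98). ∠CGT = 78.2°, so GT runs at -41.6° + (180° − 78.2°) = 60.20° from the x-axis; with |GT| = 17.4, T = G + 17.4·(cos 60.20°, sin 60.20°) = (31.16, -4.885). GT ⟂ TD; with |TD| = 8.3 on the left of GT, D = T + 8.3·(-0.8678, 0.4970) = (23.95, -0.7602). So D.x = 23.95.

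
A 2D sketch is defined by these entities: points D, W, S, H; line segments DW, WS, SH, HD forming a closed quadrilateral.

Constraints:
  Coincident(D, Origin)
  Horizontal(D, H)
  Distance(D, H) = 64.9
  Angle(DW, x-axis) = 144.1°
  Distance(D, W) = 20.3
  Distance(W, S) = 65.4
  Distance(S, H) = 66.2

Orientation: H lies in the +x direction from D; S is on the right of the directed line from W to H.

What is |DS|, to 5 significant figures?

47.617

Checks: |WS| = 65.40 ✓; |SH| = 66.20 ✓.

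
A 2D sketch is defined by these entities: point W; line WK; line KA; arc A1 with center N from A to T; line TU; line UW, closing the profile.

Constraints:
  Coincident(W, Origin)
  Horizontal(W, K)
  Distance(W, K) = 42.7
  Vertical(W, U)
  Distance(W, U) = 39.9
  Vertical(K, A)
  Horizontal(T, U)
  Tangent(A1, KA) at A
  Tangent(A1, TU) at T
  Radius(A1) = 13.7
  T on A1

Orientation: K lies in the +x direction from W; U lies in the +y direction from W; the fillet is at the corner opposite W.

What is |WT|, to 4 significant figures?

49.33

The virtual corner opposite W is at (42.70, 39.90). A1 meets KA tangentially, so NA is at right angles to KA and A1 meets TU tangentially, so NT is at right angles to TU, with radius 13.7, so the center N sits 13.7 in from both sides at N = (29.00, 26.20). That places the tangent points at A = (42.70, 26.20) on KA and T = (29.00, 39.90) on TU. Then |WT| = |T − W| = 49.33.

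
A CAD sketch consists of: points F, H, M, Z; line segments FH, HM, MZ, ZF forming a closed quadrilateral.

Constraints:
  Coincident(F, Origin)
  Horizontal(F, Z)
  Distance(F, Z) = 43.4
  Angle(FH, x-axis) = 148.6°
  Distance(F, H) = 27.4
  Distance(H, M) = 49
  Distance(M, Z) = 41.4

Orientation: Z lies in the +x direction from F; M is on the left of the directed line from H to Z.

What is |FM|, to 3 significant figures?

40.7

Checks: |HM| = 49.00 ✓; |MZ| = 41.40 ✓.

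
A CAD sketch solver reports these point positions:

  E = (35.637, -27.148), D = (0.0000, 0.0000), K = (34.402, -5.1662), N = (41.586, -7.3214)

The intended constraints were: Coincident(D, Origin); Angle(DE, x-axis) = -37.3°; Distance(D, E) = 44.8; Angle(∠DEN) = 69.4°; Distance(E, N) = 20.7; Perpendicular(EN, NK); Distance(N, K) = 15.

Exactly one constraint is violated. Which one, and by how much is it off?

Distance(N, K) = 15 — off by 7.50.

D = (0.00, 0.00) ✓; DE at -37.30° ✓; |DE| = 44.80 ✓; ∠DEN = 69.40° ✓; |EN| = 20.70 ✓; ∠(EN, NK) = 90.00° ✓; |NK| = 7.500 ✗.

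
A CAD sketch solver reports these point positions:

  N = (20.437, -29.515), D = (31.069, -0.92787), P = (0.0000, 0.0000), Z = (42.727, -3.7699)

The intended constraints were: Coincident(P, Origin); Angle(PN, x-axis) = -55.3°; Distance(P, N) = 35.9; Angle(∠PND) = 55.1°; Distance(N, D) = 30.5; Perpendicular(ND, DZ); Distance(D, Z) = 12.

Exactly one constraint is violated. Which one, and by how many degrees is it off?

Perpendicular(ND, DZ) — off by 6.70°.

P = (0.00, 0.00) ✓; PN at -55.30° ✓; |PN| = 35.90 ✓; ∠PND = 55.10° ✓; |ND| = 30.50 ✓; ∠(ND, DZ) = 83.30° ✗; |DZ| = 12.00 ✓.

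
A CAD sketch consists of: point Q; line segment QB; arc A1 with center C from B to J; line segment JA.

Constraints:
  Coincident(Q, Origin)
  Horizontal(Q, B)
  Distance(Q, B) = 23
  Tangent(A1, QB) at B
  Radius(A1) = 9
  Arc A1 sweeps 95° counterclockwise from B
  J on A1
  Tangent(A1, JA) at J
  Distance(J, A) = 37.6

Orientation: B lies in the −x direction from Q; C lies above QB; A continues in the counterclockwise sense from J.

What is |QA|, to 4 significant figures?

50.31

On A1, B sits at bearing -90° from C; a 95° counterclockwise sweep puts J at bearing 5°, so J = C + 9.0·(cos 5°, sin 5°) = (-14.03, 9.784). A1 meets JA tangentially, so CJ is at right angles to JA, so JA runs along (−sin 5°, cos 5°); with |JA| = 37.6, A = (-17.31, 47.24). Then |QA| = |A − Q| = 50.31.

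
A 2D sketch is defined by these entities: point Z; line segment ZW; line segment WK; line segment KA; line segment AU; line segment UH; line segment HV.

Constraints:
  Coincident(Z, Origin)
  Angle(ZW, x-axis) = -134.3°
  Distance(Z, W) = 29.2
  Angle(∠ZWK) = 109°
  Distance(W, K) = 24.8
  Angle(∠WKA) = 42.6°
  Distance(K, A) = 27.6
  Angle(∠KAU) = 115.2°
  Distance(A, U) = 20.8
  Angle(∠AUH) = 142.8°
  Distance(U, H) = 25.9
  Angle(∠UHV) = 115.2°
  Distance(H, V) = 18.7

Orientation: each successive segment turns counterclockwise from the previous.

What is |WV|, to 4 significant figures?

32.09

∠AUH = 142.8° gives UH at 176.1° from the x-axis; with |UH| = 25.9, H = (-43.20, -1.075). ∠UHV = 115.2° gives HV at -119.1° from the x-axis; with |HV| = 18.7, V = (-52.30, -17.41). Then |WV| = |V − W| = 32.09.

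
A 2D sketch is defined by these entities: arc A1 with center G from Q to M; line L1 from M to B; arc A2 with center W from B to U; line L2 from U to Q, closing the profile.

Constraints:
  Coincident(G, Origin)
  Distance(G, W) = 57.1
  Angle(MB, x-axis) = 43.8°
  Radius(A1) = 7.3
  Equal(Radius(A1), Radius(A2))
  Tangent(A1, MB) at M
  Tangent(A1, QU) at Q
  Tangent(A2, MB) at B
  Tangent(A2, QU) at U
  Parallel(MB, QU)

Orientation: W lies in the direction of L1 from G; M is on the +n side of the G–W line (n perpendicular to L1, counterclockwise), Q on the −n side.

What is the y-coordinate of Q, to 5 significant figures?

-5.2688

The slot axis is L1's direction at 43.8°, so u = (cos 43.8°, sin 43.8°) = (0.72176, 0.69214) and n = (−sin 43.8°, cos 43.8°) = (-0.69214, 0.72176). G is at the origin and W lies 57.1 along u from G, so W = 57.1·u = (41.213, 39.521). Tangency of A1 to both parallel lines with radius 7.3 puts M and Q at G ± 7.3·n: M = (-5.0526, 5.2688), Q = (5.0526, -5.2688). So Q.y = -5.2688.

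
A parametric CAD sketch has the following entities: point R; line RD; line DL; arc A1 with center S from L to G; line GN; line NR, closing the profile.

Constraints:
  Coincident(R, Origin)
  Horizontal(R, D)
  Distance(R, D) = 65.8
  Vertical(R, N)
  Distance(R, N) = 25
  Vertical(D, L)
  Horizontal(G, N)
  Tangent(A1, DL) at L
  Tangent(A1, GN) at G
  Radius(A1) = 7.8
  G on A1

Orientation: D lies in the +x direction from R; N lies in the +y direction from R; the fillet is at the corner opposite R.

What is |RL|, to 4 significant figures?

68.01

R is at the origin; R and D share the same y with |RD| = 65.8 and D on the +x side, so D = (65.80, 0.000). RN is vertical with |RN| = 25.0 and N on the +y side, so N = (0.000, 25.00). The virtual corner opposite R is at (65.80, 25.00). A1 meets DL tangentially, so SL is at right angles to DL and since A1 is tangent to GN there, SG ⟂ GN, with radius 7.8, so the center S sits 7.8 in from both sides at S = (58.00, 17.20). That places the tangent points at L = (65.80, 17.20) on DL and G = (58.00, 25.00) on GN. Then |RL| = |L − R| = 68.01.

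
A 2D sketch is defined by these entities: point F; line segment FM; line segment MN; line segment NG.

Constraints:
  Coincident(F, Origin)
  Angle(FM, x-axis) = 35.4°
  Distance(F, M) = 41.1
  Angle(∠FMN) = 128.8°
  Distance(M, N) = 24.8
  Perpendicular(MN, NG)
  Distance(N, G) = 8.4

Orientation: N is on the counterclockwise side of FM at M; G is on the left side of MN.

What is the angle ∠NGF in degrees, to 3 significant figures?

115°

∠FMN = 128.8°, so MN runs at 35.4° + (180° − 128.8°) = 86.6° from the x-axis; with |MN| = 24.8, N = M + 24.8·(cos 86.6°, sin 86.6°) = (35.0, 48.6). MN ⟂ NG; with |NG| = 8.4 on the left of MN, G = N + 8.4·(-0.998, 0.0593) = (26.6, 49.1). Then cos ∠NGF = GN·GF / (|GN||GF|), giving 115°.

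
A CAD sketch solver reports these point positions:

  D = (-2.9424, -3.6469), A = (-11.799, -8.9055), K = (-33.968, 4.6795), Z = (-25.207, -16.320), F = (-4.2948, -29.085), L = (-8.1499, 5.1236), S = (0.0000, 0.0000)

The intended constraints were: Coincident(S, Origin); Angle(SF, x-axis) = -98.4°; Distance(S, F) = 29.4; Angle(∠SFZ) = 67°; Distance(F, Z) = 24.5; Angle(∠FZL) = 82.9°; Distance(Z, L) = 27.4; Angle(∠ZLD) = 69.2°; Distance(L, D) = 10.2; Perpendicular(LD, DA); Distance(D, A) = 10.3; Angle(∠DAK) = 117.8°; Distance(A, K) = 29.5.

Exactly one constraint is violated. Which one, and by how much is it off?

Distance(A, K) = 29.5 — off by 3.50.

S = (0.00, 0.00) ✓; SF at -98.40° ✓; |SF| = 29.40 ✓; ∠SFZ = 67.00° ✓; |FZ| = 24.50 ✓; ∠FZL = 82.90° ✓; |ZL| = 27.40 ✓; ∠ZLD = 69.20° ✓; |LD| = 10.20 ✓; ∠(LD, DA) = 90.00° ✓; |DA| = 10.30 ✓; ∠DAK = 117.8° ✓; |AK| = 26.00 ✗.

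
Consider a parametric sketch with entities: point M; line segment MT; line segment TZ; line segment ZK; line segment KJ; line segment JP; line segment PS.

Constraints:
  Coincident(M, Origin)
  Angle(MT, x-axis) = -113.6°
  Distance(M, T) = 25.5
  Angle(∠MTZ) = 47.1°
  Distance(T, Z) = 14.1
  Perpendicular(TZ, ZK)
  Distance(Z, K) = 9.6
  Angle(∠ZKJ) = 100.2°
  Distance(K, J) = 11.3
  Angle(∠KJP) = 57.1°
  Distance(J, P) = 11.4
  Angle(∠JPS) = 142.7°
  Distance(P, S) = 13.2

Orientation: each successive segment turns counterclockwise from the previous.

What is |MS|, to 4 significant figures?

24.24

M is at the origin; MT runs at -113.6° with length 25.5, so T = (-10.21, -23.37). ∠MTZ = 47.1° gives TZ at 19.30° from the x-axis; with |TZ| = 14.1, Z = (3.099, -18.71). TZ is perpendicular to ZK, so ZK runs at 109.3°; with |ZK| = 9.6, K = (-0.07425, -9.647). ∠ZKJ = 100.2° gives KJ at -170.9° from the x-axis; with |KJ| = 11.3, J = (-11.23, -11.43). ∠KJP = 57.1° gives JP at -48.00° from the x-axis; with |JP| = 11.4, P = (-3.604, -19.91). ∠JPS = 142.7° gives PS at -10.70° from the x-axis; with |PS| = 13.2, S = (9.367, -22.36). Then |MS| = |S − M| = 24.24.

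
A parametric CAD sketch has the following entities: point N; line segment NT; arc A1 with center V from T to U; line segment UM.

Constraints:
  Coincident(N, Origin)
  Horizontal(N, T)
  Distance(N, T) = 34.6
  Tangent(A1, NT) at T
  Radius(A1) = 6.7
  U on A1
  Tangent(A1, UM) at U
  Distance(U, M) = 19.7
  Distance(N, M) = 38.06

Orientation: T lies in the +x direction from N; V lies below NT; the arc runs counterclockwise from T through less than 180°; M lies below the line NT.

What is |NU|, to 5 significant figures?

28.666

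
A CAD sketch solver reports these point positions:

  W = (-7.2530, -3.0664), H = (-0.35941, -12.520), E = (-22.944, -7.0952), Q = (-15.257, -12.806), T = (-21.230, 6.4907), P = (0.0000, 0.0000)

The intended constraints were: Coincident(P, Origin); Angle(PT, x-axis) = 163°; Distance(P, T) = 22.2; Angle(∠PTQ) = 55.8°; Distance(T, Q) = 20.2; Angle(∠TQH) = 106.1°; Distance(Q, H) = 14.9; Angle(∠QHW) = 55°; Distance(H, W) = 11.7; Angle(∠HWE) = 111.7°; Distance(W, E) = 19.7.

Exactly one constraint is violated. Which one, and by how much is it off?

Distance(W, E) = 19.7 — off by 3.50.

P = (0.00, 0.00) ✓; PT at 163.0° ✓; |PT| = 22.20 ✓; ∠PTQ = 55.80° ✓; |TQ| = 20.20 ✓; ∠TQH = 106.1° ✓; |QH| = 14.90 ✓; ∠QHW = 55.00° ✓; |HW| = 11.70 ✓; ∠HWE = 111.7° ✓; |WE| = 16.20 ✗.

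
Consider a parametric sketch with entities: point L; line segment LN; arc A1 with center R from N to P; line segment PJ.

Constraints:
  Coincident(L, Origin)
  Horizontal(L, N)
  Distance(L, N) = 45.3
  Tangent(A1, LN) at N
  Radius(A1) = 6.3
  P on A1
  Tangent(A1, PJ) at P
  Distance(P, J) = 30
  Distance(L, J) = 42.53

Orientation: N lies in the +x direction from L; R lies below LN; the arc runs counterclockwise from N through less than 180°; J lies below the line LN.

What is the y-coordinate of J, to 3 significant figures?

-31.8

L is at the origin; L and N share the same y with |LN| = 45.3 and N on the +x side, so N = (45.3, 0.00). Tangency of A1 to LN means the radius RN is perpendicular to LN, so R = N + (0, -6.3) = (45.3, -6.30). Since RP ⟂ PJ (tangency), |RJ| = √(6.3² + 30.0²) = 30.7 regardless of where P sits on A1. So J lies on both circle(L, 42.53) and circle(R, 30.7); the below-LN intersection is J = (28.3, -31.8). P is the foot of the tangent from J: P = (39.5, -3.95).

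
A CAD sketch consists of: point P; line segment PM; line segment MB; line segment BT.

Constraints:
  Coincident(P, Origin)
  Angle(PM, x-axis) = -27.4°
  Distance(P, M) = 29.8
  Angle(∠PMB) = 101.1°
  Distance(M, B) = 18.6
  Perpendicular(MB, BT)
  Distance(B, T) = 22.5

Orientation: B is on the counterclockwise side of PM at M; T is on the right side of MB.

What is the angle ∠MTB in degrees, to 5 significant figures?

39.579°

P is at the origin; PM runs at -27.4° with length 29.8, so M = 29.8·(cos -27.4°, sin -27.4°) = (26.457, -13.714). ∠PMB = 101.1°, so MB runs at -27.4° + (180° − 101.1°) = 51.500° from the x-axis; with |MB| = 18.6, B = M + 18.6·(cos 51.500°, sin 51.500°) = (38.036, 0.84256). MB ⟂ BT; with |BT| = 22.5 on the right of MB, T = B + 22.5·(0.78261, -0.62251) = (55.644, -13.164). Then cos ∠MTB = TM·TB / (|TM||TB|), giving 39.579°.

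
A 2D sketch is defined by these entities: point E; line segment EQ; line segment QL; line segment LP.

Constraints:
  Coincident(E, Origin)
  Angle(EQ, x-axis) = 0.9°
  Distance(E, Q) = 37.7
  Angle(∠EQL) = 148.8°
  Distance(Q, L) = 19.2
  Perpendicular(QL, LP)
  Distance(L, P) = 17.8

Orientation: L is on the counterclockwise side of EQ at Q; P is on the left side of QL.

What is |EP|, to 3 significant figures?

51.5

E is at the origin; EQ runs at 0.9° with length 37.7, so Q = 37.7·(cos 0.9°, sin 0.9°) = (37.7, 0.592). ∠EQL = 148.8°, so QL runs at 0.9° + (180° − 148.8°) = 32.1° from the x-axis; with |QL| = 19.2, L = Q + 19.2·(cos 32.1°, sin 32.1°) = (54.0, 10.8). QL ⟂ LP; with |LP| = 17.8 on the left of QL, P = L + 17.8·(-0.531, 0.847) = (44.5, 25.9). Then |EP| = |P − E| = 51.5.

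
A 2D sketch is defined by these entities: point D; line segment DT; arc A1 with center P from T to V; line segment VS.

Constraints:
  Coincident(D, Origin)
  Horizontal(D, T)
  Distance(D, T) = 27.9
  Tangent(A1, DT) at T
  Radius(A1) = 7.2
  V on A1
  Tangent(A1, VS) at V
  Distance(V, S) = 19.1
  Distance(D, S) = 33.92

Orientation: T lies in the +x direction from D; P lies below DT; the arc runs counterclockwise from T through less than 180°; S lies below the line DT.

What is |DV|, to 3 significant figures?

22.0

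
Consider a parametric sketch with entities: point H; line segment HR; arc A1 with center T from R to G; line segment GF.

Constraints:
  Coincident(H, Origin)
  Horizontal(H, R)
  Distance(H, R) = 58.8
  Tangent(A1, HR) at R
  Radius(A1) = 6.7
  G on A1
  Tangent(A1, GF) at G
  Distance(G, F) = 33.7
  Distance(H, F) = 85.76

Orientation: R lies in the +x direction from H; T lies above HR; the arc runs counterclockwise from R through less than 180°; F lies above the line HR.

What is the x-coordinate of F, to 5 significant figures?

78.296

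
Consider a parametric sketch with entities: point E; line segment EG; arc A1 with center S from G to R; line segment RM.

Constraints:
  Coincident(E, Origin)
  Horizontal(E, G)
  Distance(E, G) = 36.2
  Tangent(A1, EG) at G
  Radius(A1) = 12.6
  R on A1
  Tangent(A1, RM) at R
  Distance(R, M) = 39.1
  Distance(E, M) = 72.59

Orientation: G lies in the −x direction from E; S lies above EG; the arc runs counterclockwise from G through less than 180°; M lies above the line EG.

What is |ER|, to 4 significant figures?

33.84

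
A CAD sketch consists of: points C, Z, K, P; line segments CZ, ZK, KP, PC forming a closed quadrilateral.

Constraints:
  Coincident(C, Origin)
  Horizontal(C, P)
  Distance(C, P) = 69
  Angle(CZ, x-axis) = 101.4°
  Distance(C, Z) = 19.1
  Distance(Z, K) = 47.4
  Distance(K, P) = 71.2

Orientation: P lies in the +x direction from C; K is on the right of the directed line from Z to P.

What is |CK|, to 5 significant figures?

28.330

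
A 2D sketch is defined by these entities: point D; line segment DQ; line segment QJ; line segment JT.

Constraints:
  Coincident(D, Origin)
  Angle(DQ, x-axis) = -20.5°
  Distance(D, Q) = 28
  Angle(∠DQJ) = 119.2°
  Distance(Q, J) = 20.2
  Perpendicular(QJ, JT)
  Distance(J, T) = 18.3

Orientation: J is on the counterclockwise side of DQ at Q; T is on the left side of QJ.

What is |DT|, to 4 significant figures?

34.41

D is at the origin; DQ runs at -20.5° with length 28.0, so Q = 28.0·(cos -20.5°, sin -20.5°) = (26.23, -9.806). ∠DQJ = 119.2°, so QJ runs at -20.5° + (180° − 119.2°) = 40.30° from the x-axis; with |QJ| = 20.2, J = Q + 20.2·(cos 40.30°, sin 40.30°) = (41.63, 3.259). The perpendicularity gives JT at right angles to QJ; with |JT| = 18.3 on the left of QJ, T = J + 18.3·(-0.6468, 0.7627) = (29.80, 17.22). Then |DT| = |T − D| = 34.41.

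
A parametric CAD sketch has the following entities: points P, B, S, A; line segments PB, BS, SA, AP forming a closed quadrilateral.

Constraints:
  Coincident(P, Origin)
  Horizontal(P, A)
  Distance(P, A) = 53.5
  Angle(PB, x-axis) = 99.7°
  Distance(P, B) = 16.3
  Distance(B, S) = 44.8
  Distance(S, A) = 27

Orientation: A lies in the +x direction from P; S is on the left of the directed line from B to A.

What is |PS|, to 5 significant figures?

47.841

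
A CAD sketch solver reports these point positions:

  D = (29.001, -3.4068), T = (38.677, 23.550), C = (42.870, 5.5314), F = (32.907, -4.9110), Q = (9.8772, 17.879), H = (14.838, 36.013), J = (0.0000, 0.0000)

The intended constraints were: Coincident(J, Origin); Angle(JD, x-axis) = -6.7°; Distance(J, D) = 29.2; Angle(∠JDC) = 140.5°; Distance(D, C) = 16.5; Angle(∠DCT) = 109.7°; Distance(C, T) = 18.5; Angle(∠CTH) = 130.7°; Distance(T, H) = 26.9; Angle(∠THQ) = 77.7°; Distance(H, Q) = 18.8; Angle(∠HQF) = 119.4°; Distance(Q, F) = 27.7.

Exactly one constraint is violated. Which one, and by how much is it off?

Distance(Q, F) = 27.7 — off by 4.70.

J = (0.00, 0.00) ✓; JD at -6.700° ✓; |JD| = 29.20 ✓; ∠JDC = 140.5° ✓; |DC| = 16.50 ✓; ∠DCT = 109.7° ✓; |CT| = 18.50 ✓; ∠CTH = 130.7° ✓; |TH| = 26.90 ✓; ∠THQ = 77.70° ✓; |HQ| = 18.80 ✓; ∠HQF = 119.4° ✓; |QF| = 32.40 ✗.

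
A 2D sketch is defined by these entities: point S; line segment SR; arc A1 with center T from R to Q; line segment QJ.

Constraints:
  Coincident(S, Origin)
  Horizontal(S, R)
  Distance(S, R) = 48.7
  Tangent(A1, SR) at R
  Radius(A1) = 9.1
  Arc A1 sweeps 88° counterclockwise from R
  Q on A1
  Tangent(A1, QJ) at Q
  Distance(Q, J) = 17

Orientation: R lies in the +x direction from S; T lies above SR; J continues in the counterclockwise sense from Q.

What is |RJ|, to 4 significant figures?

27.53

S is at the origin; S and R share the same y with |SR| = 48.7 and R on the +x side, so R = (48.70, 0.000). A1 meets SR tangentially, so TR is at right angles to SR, so T = R + (0, 9.1) = (48.70, 9.100). On A1, R sits at bearing -90° from T; an 88° counterclockwise sweep puts Q at bearing -2°, so Q = T + 9.1·(cos -2°, sin -2°) = (57.79, 8.782). A1 meets QJ tangentially, so TQ is at right angles to QJ, so QJ runs along (−sin -2°, cos -2°); with |QJ| = 17.0, J = (58.39, 25.77). Then |RJ| = |J − R| = 27.53.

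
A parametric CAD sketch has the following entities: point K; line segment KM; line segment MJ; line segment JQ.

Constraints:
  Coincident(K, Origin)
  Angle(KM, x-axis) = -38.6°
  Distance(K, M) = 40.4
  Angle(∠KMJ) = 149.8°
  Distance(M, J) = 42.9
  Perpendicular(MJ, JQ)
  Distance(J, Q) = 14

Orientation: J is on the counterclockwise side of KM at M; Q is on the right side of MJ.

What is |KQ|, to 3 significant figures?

85.0

K is at the origin; KM runs at -38.6° with length 40.4, so M = 40.4·(cos -38.6°, sin -38.6°) = (31.6, -25.2). ∠KMJ = 149.8°, so MJ runs at -38.6° + (180° − 149.8°) = -8.40° from the x-axis; with |MJ| = 42.9, J = M + 42.9·(cos -8.40°, sin -8.40°) = (74.0, -31.5). MJ is perpendicular to JQ; with |JQ| = 14.0 on the right of MJ, Q = J + 14.0·(-0.146, -0.989) = (72.0, -45.3). Then |KQ| = |Q − K| = 85.0.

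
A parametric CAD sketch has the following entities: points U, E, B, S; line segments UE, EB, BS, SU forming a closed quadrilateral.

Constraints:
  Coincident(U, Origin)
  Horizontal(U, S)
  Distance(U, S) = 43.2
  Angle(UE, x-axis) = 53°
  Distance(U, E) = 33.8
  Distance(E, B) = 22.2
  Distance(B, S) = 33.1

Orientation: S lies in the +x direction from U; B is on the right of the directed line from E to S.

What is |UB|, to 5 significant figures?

12.862

Checks: |EB| = 22.20 ✓; |BS| = 33.10 ✓.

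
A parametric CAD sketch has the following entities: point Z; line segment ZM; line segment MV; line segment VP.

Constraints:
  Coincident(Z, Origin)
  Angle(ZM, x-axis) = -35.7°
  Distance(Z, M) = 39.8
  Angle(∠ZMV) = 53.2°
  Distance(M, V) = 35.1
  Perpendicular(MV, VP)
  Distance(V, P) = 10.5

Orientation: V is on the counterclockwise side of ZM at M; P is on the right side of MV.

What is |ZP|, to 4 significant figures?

43.84

∠ZMV = 53.2°, so MV runs at -35.7° + (180° − 53.2°) = 91.10° from the x-axis; with |MV| = 35.1, V = M + 35.1·(cos 91.10°, sin 91.10°) = (31.65, 11.87). MV ⟂ VP; with |VP| = 10.5 on the right of MV, P = V + 10.5·(0.9998, 0.01920) = (42.15, 12.07). Then |ZP| = |P − Z| = 43.84.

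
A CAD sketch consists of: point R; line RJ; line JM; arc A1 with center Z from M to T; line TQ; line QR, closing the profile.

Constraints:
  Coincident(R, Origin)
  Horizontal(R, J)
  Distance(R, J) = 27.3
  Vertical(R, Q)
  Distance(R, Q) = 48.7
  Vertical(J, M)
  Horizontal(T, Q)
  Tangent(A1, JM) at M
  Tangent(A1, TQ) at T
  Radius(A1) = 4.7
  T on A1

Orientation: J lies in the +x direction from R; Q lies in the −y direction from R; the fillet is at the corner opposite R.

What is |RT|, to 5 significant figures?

53.688

R is at the origin; R and J share the same y with |RJ| = 27.3 and J on the +x side, so J = (27.300, 0.0000). RQ is vertical with |RQ| = 48.7 and Q on the −y side, so Q = (0.0000, -48.700). The virtual corner opposite R is at (27.300, -48.700). Since A1 is tangent to JM there, ZM ⟂ JM and A1 meets TQ tangentially, so ZT is at right angles to TQ, with radius 4.7, so the center Z sits 4.7 in from both sides at Z = (22.600, -44.000). That places the tangent points at M = (27.300, -44.000) on JM and T = (22.600, -48.700) on TQ. Then |RT| = |T − R| = 53.688.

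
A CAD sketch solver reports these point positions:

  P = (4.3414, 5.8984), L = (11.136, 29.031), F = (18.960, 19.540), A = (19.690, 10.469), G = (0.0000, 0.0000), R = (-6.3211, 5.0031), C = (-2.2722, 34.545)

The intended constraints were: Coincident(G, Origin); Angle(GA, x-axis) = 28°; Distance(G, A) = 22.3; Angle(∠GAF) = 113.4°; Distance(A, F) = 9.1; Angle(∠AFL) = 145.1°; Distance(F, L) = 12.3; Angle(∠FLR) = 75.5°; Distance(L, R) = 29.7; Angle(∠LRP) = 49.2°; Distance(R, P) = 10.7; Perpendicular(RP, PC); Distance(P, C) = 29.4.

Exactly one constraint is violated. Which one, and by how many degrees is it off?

Perpendicular(RP, PC) — off by 8.20°.

G = (0.00, 0.00) ✓; GA at 28.00° ✓; |GA| = 22.30 ✓; ∠GAF = 113.4° ✓; |AF| = 9.100 ✓; ∠AFL = 145.1° ✓; |FL| = 12.30 ✓; ∠FLR = 75.50° ✓; |LR| = 29.70 ✓; ∠LRP = 49.20° ✓; |RP| = 10.70 ✓; ∠(RP, PC) = 98.20° ✗; |PC| = 29.40 ✓.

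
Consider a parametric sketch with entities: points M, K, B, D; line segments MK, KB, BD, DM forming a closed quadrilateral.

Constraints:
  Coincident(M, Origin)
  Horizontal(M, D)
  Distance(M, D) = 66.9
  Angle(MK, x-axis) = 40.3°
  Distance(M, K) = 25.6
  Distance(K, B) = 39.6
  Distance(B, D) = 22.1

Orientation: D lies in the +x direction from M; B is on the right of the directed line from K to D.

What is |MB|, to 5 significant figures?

49.100

M is at the origin; M and D share the same y with |MD| = 66.9 and D in +x, so D = (66.9, 0). MK runs at 40.3° with |MK| = 25.6, so K = (19.524, 16.558). B is determined by |KB| = 39.6 and |BD| = 22.1 together: it lies at the intersection of circle(K, 39.6) and circle(D, 22.1). With |KD| = 50.186, the foot of the radical line on KD is 35.850 from K and the perpendicular offset is √(39.6² − 35.850²) = 16.820. Taking the right-of-KD solution: B = (47.818, -11.148).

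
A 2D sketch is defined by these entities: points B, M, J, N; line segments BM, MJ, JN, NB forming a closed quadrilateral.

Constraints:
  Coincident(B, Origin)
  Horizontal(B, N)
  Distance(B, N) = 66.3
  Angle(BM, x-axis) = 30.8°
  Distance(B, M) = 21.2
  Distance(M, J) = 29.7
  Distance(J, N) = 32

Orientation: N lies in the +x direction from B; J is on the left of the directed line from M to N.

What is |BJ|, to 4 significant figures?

50.85

Checks: |MJ| = 29.70 ✓; |JN| = 32.00 ✓.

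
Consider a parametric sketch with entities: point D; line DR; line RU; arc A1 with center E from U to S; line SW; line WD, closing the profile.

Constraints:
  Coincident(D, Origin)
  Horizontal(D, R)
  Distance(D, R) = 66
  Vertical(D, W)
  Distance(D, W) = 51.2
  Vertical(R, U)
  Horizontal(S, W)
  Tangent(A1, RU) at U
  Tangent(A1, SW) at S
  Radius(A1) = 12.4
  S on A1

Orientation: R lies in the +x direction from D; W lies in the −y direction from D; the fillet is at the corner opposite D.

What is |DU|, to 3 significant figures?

76.6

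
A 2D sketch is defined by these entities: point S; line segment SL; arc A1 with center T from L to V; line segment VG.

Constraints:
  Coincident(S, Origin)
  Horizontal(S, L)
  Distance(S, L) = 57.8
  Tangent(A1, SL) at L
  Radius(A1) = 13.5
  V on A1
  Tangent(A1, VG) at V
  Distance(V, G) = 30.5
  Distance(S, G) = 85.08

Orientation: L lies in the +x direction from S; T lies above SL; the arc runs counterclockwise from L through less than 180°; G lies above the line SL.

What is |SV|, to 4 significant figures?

72.36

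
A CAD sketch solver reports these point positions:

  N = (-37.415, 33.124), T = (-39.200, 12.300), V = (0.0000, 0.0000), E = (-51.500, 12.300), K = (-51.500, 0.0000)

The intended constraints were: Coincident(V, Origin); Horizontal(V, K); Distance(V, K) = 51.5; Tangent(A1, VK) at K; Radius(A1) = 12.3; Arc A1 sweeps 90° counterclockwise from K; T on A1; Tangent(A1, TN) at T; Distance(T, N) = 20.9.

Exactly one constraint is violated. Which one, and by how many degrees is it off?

Tangent(A1, TN) at T — off by 4.90°.

V = (0.00, 0.00) ✓; V.y = 0.00, K.y = 0.00 ✓; |VK| = 51.50 ✓; ∠(EK, KV) = 90.00° ✓; |EK| = 12.30 ✓; bearing(E→T) − bearing(E→K) = 90.00° ✓; |ET| = 12.30 ✓; ∠(ET, TN) = 94.90° ✗; |TN| = 20.90 ✓.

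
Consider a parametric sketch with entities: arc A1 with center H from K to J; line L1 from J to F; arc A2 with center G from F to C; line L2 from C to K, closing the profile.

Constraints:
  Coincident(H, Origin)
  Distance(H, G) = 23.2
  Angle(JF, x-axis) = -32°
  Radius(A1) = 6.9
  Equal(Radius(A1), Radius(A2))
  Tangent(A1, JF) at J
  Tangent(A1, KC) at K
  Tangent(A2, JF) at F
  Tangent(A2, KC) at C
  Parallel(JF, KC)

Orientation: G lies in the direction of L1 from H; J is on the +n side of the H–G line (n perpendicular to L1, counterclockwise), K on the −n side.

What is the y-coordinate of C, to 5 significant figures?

-18.146

The slot axis is L1's direction at -32.0°, so u = (cos -32.0°, sin -32.0°) = (0.84805, -0.52992) and n = (−sin -32.0°, cos -32.0°) = (0.52992, 0.84805). H is at the origin and G lies 23.2 along u from H, so G = 23.2·u = (19.675, -12.294). Tangency of A1 to both parallel lines with radius 6.9 puts J and K at H ± 6.9·n: J = (3.6564, 5.8515), K = (-3.6564, -5.8515). Equal radii place F and C the same way about G: F = G + 6.9·n = (23.331, -6.4426), C = G − 6.9·n = (16.018, -18.146). So C.y = -18.146.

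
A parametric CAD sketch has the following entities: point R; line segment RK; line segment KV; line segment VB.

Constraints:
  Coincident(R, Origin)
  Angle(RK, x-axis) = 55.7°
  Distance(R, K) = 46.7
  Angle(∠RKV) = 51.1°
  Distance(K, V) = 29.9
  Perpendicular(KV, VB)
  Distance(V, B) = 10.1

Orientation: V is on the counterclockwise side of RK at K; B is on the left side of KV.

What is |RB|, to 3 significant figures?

26.3

∠RKV = 51.1°, so KV runs at 55.7° + (180° − 51.1°) = 185° from the x-axis; with |KV| = 29.9, V = K + 29.9·(cos 185°, sin 185°) = (-3.49, 36.2). The perpendicularity gives VB at right angles to KV; with |VB| = 10.1 on the left of KV, B = V + 10.1·(0.0802, -0.997) = (-2.68, 26.1). Then |RB| = |B − R| = 26.3.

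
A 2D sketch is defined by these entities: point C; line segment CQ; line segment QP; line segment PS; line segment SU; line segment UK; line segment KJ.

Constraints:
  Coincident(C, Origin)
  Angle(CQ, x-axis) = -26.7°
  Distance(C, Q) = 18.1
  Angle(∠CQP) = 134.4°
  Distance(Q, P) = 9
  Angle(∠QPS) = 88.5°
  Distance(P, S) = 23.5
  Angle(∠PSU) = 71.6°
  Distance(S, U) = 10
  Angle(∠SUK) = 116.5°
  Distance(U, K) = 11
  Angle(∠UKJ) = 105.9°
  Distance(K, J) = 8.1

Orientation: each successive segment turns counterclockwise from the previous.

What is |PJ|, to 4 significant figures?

7.153

C is at the origin; CQ runs at -26.7° with length 18.1, so Q = (16.17, -8.133). ∠CQP = 134.4° gives QP at 18.90° from the x-axis; with |QP| = 9.0, P = (24.68, -5.217). ∠QPS = 88.5° gives PS at 110.4° from the x-axis; with |PS| = 23.5, S = (16.49, 16.81). ∠PSU = 71.6° gives SU at -141.2° from the x-axis; with |SU| = 10.0, U = (8.700, 10.54). ∠SUK = 116.5° gives UK at -77.70° from the x-axis; with |UK| = 11.0, K = (11.04, -0.2048). ∠UKJ = 105.9° gives KJ at -3.600° from the x-axis; with |KJ| = 8.1, J = (19.13, -0.7134). Then |PJ| = |J − P| = 7.153.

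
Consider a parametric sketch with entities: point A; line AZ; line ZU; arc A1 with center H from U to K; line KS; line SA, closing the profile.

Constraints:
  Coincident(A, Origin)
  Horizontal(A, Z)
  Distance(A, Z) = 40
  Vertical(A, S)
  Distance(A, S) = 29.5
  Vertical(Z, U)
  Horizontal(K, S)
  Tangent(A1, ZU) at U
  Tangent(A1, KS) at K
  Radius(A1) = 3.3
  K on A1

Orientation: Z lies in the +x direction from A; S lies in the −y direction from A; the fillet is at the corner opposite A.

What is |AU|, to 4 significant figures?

47.82

A is at the origin; A and Z share the same y with |AZ| = 40.0 and Z on the +x side, so Z = (40.00, 0.000). A and S share the same x with |AS| = 29.5 and S on the −y side, so S = (0.000, -29.50). The virtual corner opposite A is at (40.00, -29.50). The tangent condition forces HU to be normal to ZU and the tangent condition forces HK to be normal to KS, with radius 3.3, so the center H sits 3.3 in from both sides at H = (36.70, -26.20). That places the tangent points at U = (40.00, -26.20) on ZU and K = (36.70, -29.50) on KS. Then |AU| = |U − A| = 47.82.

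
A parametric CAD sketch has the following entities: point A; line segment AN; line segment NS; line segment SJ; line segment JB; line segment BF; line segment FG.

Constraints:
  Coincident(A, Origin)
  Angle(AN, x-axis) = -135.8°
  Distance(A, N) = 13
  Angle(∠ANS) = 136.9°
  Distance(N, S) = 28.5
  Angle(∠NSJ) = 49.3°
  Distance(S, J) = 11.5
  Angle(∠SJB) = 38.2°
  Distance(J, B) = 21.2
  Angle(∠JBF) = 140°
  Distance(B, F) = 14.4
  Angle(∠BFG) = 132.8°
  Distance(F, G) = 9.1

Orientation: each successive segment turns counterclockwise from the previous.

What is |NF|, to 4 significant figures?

39.17

A is at the origin; AN runs at -135.8° with length 13.0, so N = (-9.320, -9.063). ∠ANS = 136.9° gives NS at -92.70° from the x-axis; with |NS| = 28.5, S = (-10.66, -37.53). ∠NSJ = 49.3° gives SJ at 38.00° from the x-axis; with |SJ| = 11.5, J = (-1.600, -30.45). ∠SJB = 38.2° gives JB at 179.8° from the x-axis; with |JB| = 21.2, B = (-22.80, -30.38). ∠JBF = 140.0° gives BF at -140.2° from the x-axis; with |BF| = 14.4, F = (-33.86, -39.59). Then |NF| = |F − N| = 39.17.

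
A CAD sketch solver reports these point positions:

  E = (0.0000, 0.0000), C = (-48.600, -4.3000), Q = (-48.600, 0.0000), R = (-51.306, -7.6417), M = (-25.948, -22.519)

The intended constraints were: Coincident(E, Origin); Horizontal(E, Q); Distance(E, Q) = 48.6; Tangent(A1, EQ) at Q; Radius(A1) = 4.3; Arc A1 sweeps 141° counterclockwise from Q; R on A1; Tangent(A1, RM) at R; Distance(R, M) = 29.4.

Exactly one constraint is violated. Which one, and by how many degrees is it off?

Tangent(A1, RM) at R — off by 8.60°.

E = (0.00, 0.00) ✓; E.y = 0.00, Q.y = 0.00 ✓; |EQ| = 48.60 ✓; ∠(CQ, QE) = 90.00° ✓; |CQ| = 4.300 ✓; bearing(C→R) − bearing(C→Q) = 141.0° ✓; |CR| = 4.300 ✓; ∠(CR, RM) = 81.40° ✗; |RM| = 29.40 ✓.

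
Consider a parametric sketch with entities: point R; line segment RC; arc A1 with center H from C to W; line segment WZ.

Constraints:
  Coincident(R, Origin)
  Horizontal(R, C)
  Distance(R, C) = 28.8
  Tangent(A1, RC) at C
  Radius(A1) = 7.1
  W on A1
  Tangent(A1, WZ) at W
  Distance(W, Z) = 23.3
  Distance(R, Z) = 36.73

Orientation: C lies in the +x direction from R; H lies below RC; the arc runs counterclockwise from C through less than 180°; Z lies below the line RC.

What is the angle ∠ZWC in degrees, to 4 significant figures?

135.9°

R is at the origin; RC is horizontal with |RC| = 28.8 and C on the +x side, so C = (28.80, 0.000). A1 meets RC tangentially, so HC is at right angles to RC, so H = C + (0, -7.1) = (28.80, -7.100). Since HW ⟂ WZ (tangency), |HZ| = √(7.1² + 23.3²) = 24.36 regardless of where W sits on A1. So Z lies on both circle(R, 36.73) and circle(H, 24.36); the below-RC intersection is Z = (20.96, -30.16). W is the foot of the tangent from Z: W = (21.70, -6.874).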